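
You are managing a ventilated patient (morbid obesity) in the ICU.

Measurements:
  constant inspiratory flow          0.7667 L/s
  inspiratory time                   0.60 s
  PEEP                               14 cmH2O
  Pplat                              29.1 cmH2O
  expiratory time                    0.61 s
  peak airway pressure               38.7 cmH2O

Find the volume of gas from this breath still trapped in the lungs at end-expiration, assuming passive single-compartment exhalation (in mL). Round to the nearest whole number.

Vt = flow × Ti = 0.7667 L/s × 0.60 s × 1000 mL/L = 460.02 mL.
R = (PIP − Pplat)/V̇ = (38.7 − 29.1) / 0.7667 = 9.6/0.7667 = 12.521 cmH2O·s/L.
C = Vt/(Pplat − PEEP) = 460.02 / (29.1 − 14) = 460.02/15.1 = 30.465 mL/cmH2O.
τ = R × C = 12.521 × 0.03047 L/cmH2O = 0.3815 s.
Fraction remaining = e^(−Te/τ) = e^(−0.61/0.3815) = 0.2021.
Trapped volume = 460.02 × 0.2021 = 92.97 mL.

93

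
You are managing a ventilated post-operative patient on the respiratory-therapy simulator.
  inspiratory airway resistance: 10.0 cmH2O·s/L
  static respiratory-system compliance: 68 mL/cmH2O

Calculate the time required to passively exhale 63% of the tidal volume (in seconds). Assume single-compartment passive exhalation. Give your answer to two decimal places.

τ = R × C = 10.0 × 68 mL/cmH2O = 10.0 × 0.068 L/cmH2O = 0.68 s.
Exhaled fraction f = 1 − e^(−t/τ) → t = −τ·ln(1 − f) = −0.68·ln(0.37) = 0.6761 s.

0.68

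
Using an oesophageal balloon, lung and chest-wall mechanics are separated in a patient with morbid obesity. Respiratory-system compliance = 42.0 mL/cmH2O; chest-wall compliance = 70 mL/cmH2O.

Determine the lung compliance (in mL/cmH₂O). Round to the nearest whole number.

105

1/CL = 1/Crs − 1/Ccw.
1/CL = 1/42.0 − 1/70 = 0.009524.
CL = 105.0 mL/cmH2O.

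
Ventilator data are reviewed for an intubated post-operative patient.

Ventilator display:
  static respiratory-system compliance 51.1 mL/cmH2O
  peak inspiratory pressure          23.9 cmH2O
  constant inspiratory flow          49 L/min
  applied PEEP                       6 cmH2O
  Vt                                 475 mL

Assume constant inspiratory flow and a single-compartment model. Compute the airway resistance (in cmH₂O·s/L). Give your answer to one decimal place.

10.5

Flow: 49 L/min ÷ 60 = 0.8167 L/s.
Equation of motion (constant flow): PIP = Vt/C + R·V̇ + PEEP.
R·V̇ = PIP − Vt/C − PEEP = 23.9 − 475/51.1 − 6 = 23.9 − 9.295 − 6 = 8.605 cmH2O.
R = 8.605 / 0.8167 = 10.536 cmH2O·s/L.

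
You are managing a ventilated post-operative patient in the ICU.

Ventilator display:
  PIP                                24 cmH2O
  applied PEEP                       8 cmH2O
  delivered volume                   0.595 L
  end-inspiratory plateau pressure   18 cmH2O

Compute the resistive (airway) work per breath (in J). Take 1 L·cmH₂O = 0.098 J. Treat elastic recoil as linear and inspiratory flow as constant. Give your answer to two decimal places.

0.35

With constant inspiratory flow the resistive pressure is constant at PIP − Pplat = 24 − 18 = 6.0 cmH2O, so resistive work = 6.0 × 0.595 = 3.57 L·cmH2O.
× 0.098 J/(L·cmH2O) → 0.3499 J.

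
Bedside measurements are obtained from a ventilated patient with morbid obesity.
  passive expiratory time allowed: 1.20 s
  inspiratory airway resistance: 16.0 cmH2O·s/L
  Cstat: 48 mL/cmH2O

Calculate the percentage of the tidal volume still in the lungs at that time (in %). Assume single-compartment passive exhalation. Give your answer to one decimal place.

τ = R × C = 16.0 × 48 mL/cmH2O = 16.0 × 0.048 L/cmH2O = 0.768 s.
Passive exhalation: V(t)/V₀ = e^(−t/τ) = e^(−1.20/0.768) = 0.2096.
Fraction remaining = 0.2096 → 20.96%.

21.0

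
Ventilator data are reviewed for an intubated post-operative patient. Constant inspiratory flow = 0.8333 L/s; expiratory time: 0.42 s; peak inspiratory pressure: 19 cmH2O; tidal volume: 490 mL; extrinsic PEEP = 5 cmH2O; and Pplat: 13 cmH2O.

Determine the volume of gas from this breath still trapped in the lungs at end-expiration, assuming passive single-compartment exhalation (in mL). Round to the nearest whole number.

189

R = (PIP − Pplat)/V̇ = (19 − 13) / 0.8333 = 6.0/0.8333 = 7.2 cmH2O·s/L.
C = Vt/(Pplat − PEEP) = 490.0 / (13 − 5) = 490.0/8.0 = 61.25 mL/cmH2O.
τ = R × C = 7.2 × 0.06125 L/cmH2O = 0.441 s.
Fraction remaining = e^(−Te/τ) = e^(−0.42/0.441) = 0.3858.
Trapped volume = 490.0 × 0.3858 = 189.04 mL.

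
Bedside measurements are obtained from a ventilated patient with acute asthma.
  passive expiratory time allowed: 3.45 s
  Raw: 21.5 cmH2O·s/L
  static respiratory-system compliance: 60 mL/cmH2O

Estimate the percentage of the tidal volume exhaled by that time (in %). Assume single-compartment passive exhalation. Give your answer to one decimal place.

93.1

τ = R × C = 21.5 × 60 mL/cmH2O = 21.5 × 0.060 L/cmH2O = 1.29 s.
Passive exhalation: V(t)/V₀ = e^(−t/τ) = e^(−3.45/1.29) = 0.06895.
Fraction exhaled = 1 − 0.06895 = 0.9311 → 93.11%.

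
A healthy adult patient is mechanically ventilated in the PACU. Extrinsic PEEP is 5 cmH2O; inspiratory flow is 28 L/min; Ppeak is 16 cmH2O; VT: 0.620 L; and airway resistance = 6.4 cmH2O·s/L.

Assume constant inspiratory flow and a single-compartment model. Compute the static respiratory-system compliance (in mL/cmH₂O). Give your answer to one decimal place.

Flow: 28 L/min ÷ 60 = 0.4667 L/s.
Equation of motion (constant flow): PIP = Vt/C + R·V̇ + PEEP.
Vt/C = PIP − R·V̇ − PEEP = 16 − 6.4×0.4667 − 5 = 16 − 2.987 − 5 = 8.013 cmH2O.
C = Vt / 8.013 = 620 / 8.013 = 77.374 mL/cmH2O.

77.4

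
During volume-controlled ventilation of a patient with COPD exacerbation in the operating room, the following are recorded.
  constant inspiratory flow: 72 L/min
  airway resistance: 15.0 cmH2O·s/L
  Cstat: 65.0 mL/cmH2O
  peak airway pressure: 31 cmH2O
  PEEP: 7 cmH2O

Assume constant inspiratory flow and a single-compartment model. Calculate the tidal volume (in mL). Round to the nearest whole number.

Flow: 72 L/min ÷ 60 = 1.2 L/s.
Equation of motion (constant flow): PIP = Vt/C + R·V̇ + PEEP.
Vt/C = PIP − R·V̇ − PEEP = 31 − 18.0 − 7 = 6.0 cmH2O.
Vt = C × 6.0 = 65.0 × 6.0 = 390.0 mL.

390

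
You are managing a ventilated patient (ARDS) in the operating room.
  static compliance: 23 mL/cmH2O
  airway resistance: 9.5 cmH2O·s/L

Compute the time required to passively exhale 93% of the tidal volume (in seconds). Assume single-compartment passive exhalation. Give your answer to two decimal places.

τ = R × C = 9.5 × 23 mL/cmH2O = 9.5 × 0.023 L/cmH2O = 0.2185 s.
Exhaled fraction f = 1 − e^(−t/τ) → t = −τ·ln(1 − f) = −0.2185·ln(0.07) = 0.581 s.

0.58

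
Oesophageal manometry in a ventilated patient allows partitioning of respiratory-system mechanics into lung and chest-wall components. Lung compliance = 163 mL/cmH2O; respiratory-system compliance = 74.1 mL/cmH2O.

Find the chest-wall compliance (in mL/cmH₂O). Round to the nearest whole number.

136

1/Ccw = 1/Crs − 1/CL.
1/Ccw = 1/74.1 − 1/163 = 0.00736.
Ccw = 135.87 mL/cmH2O.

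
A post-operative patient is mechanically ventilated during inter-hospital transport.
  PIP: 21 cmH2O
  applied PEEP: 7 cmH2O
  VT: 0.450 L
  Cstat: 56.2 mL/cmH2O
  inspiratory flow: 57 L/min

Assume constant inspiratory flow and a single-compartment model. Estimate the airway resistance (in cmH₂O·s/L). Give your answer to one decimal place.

6.3

Flow: 57 L/min ÷ 60 = 0.95 L/s.
Equation of motion (constant flow): PIP = Vt/C + R·V̇ + PEEP.
R·V̇ = PIP − Vt/C − PEEP = 21 − 450/56.2 − 7 = 21 − 8.007 − 7 = 5.993 cmH2O.
R = 5.993 / 0.95 = 6.308 cmH2O·s/L.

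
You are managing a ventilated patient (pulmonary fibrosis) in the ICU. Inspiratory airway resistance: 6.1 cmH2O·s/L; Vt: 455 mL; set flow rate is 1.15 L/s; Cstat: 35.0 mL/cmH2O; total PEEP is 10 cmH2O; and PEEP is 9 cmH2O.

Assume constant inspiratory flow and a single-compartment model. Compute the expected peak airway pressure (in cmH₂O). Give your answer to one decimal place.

Total PEEP = 10 cmH2O (set 9 + intrinsic 1); this is the baseline alveolar pressure.
Equation of motion (constant flow): PIP = Vt/C + R·V̇ + PEEP.
PIP = 455/35.0 + 6.1×1.15 + 10 = 13.0 + 7.015 + 10 = 30.015 cmH2O.

30.0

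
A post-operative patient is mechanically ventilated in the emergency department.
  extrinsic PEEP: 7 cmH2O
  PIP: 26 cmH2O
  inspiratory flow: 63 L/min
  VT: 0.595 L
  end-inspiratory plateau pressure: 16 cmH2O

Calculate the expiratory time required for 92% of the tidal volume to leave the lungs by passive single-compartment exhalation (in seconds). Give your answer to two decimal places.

Flow: 63 L/min ÷ 60 = 1.05 L/s.
R = (PIP − Pplat)/V̇ = (26 − 16) / 1.05 = 10.0/1.05 = 9.524 cmH2O·s/L.
C = Vt/(Pplat − PEEP) = 595.0 / (16 − 7) = 595.0/9.0 = 66.111 mL/cmH2O.
τ = R × C = 9.524 × 0.06611 L/cmH2O = 0.6296 s.
t = −τ·ln(1 − 0.92) = −0.6296·ln(0.08) = 1.59 s.

1.59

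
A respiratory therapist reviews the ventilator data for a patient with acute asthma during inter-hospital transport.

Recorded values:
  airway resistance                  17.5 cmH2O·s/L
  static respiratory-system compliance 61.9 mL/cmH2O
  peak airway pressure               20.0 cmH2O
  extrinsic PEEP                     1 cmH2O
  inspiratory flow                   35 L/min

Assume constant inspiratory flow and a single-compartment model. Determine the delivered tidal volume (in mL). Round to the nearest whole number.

Flow: 35 L/min ÷ 60 = 0.5833 L/s.
Equation of motion (constant flow): PIP = Vt/C + R·V̇ + PEEP.
Vt/C = PIP − R·V̇ − PEEP = 20.0 − 10.208 − 1 = 8.792 cmH2O.
Vt = C × 8.792 = 61.9 × 8.792 = 544.22 mL.

544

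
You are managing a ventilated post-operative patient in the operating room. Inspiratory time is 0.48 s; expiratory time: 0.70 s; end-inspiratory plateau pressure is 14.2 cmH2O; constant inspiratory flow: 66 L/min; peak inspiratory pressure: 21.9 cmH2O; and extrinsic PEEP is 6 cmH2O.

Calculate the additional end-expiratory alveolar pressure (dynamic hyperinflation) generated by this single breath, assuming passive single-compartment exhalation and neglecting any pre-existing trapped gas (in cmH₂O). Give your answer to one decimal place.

1.7

Flow: 66 L/min ÷ 60 = 1.1 L/s.
Vt = flow × Ti = 1.1 L/s × 0.48 s × 1000 mL/L = 528.0 mL.
R = (PIP − Pplat)/V̇ = (21.9 − 14.2) / 1.1 = 7.7/1.1 = 7.0 cmH2O·s/L.
C = Vt/(Pplat − PEEP) = 528.0 / (14.2 − 6) = 528.0/8.2 = 64.39 mL/cmH2O.
τ = R × C = 7.0 × 0.06439 L/cmH2O = 0.4507 s.
Fraction remaining = e^(−Te/τ) = e^(−0.70/0.4507) = 0.2116; trapped volume = 528.0 × 0.2116 = 111.72 mL.
Additional alveolar pressure from trapping ≈ V_trapped / C = 111.72 / 64.39 = 1.735 cmH2O.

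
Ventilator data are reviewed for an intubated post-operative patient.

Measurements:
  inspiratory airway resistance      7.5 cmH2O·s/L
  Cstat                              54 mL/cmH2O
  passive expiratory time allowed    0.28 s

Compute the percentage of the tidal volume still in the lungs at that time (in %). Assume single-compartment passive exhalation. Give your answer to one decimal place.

50.1

τ = R × C = 7.5 × 54 mL/cmH2O = 7.5 × 0.054 L/cmH2O = 0.405 s.
Passive exhalation: V(t)/V₀ = e^(−t/τ) = e^(−0.28/0.405) = 0.5009.
Fraction remaining = 0.5009 → 50.09%.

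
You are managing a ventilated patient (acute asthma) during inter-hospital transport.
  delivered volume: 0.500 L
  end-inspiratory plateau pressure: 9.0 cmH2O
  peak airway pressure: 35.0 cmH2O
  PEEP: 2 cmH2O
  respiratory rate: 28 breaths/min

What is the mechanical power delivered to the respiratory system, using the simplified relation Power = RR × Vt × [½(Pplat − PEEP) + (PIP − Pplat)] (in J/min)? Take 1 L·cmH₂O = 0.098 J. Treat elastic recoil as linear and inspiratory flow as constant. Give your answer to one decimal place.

Per-breath work = Vt × [½(Pplat−PEEP) + (PIP−Pplat)] = 0.500 × [0.5×7.0 + 26.0] = 0.500 × 29.5 = 14.75 L·cmH2O.
Power = 28 × 14.75 = 413.0 L·cmH2O/min.
× 0.098 J/(L·cmH2O) → 40.474 J/min.

40.5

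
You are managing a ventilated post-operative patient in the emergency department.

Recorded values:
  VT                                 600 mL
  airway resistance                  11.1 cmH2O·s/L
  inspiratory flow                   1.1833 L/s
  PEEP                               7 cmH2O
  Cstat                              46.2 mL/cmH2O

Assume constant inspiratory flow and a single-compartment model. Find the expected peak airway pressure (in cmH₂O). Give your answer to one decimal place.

33.1

Equation of motion (constant flow): PIP = Vt/C + R·V̇ + PEEP.
PIP = 600/46.2 + 11.1×1.1833 + 7 = 12.987 + 13.135 + 7 = 33.122 cmH2O.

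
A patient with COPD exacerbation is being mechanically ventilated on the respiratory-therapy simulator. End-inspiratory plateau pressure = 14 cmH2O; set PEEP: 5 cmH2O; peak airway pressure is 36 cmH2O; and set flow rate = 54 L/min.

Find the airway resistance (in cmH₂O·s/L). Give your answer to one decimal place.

24.4

Flow: 54 L/min ÷ 60 = 0.9 L/s.
Raw = (PIP − Pplat) / flow = (36 − 14) / 0.9 = 22.0 / 0.9 = 24.444 cmH2O·s/L.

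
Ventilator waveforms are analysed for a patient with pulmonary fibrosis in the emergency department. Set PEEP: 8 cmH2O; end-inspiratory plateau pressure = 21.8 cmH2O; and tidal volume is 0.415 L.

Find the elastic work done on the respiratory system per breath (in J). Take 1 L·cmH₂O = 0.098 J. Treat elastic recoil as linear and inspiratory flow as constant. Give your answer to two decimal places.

0.28

Elastic work ≈ ½ × (Pplat − PEEP) × Vt = 0.5 × (21.8 − 8) × 0.415 L = 0.5 × 13.8 × 0.415 = 2.864 L·cmH2O.
× 0.098 J/(L·cmH2O) → 0.2807 J.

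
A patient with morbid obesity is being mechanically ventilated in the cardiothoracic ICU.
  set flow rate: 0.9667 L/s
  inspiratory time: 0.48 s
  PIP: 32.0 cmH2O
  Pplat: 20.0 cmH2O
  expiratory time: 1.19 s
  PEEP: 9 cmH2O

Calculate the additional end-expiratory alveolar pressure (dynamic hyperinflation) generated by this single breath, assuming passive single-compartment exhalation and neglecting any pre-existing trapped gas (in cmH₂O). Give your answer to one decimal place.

1.1

Vt = flow × Ti = 0.9667 L/s × 0.48 s × 1000 mL/L = 464.02 mL.
R = (PIP − Pplat)/V̇ = (32.0 − 20.0) / 0.9667 = 12.0/0.9667 = 12.413 cmH2O·s/L.
C = Vt/(Pplat − PEEP) = 464.02 / (20.0 − 9) = 464.02/11.0 = 42.184 mL/cmH2O.
τ = R × C = 12.413 × 0.04218 L/cmH2O = 0.5236 s.
Fraction remaining = e^(−Te/τ) = e^(−1.19/0.5236) = 0.103; trapped volume = 464.02 × 0.103 = 47.794 mL.
Additional alveolar pressure from trapping ≈ V_trapped / C = 47.794 / 42.184 = 1.133 cmH2O.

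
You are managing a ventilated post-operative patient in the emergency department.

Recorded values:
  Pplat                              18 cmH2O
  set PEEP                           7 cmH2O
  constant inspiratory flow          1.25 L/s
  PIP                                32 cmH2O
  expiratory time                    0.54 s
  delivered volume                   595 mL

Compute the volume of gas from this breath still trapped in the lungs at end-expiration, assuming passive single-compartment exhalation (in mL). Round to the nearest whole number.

R = (PIP − Pplat)/V̇ = (32 − 18) / 1.25 = 14.0/1.25 = 11.2 cmH2O·s/L.
C = Vt/(Pplat − PEEP) = 595.0 / (18 − 7) = 595.0/11.0 = 54.091 mL/cmH2O.
τ = R × C = 11.2 × 0.05409 L/cmH2O = 0.6058 s.
Fraction remaining = e^(−Te/τ) = e^(−0.54/0.6058) = 0.4101.
Trapped volume = 595.0 × 0.4101 = 244.01 mL.

244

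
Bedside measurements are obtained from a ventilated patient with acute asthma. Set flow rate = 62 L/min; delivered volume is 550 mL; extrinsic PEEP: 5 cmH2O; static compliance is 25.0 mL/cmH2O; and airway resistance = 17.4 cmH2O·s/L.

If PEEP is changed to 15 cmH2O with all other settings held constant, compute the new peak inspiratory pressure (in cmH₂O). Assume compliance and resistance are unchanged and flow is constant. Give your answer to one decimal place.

55.0

Flow: 62 L/min ÷ 60 = 1.0333 L/s.
PIP = Vt/C + R·V̇ + PEEP (constant-flow equation of motion).
Only the baseline term changes: ΔPIP = ΔPEEP = 15 − 5 = 10.0 cmH2O.
Original PIP = 550/25.0 + 17.4×1.0333 + 5 = 44.979 cmH2O; new PIP = 44.979 + (10.0) = 54.979 cmH2O.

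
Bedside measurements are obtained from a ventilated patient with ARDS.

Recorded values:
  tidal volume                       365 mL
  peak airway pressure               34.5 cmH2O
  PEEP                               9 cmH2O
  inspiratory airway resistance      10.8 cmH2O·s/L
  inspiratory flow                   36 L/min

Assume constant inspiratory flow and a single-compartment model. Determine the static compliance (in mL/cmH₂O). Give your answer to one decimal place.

Flow: 36 L/min ÷ 60 = 0.6 L/s.
Equation of motion (constant flow): PIP = Vt/C + R·V̇ + PEEP.
Vt/C = PIP − R·V̇ − PEEP = 34.5 − 10.8×0.6 − 9 = 34.5 − 6.48 − 9 = 19.02 cmH2O.
C = Vt / 19.02 = 365 / 19.02 = 19.19 mL/cmH2O.

19.2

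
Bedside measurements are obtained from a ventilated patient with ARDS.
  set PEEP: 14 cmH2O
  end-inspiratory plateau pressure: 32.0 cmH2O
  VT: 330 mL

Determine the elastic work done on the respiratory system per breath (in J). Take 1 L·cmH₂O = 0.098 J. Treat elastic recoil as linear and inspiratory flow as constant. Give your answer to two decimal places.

0.29

Elastic work ≈ ½ × (Pplat − PEEP) × Vt = 0.5 × (32.0 − 14) × 0.330 L = 0.5 × 18.0 × 0.330 = 2.97 L·cmH2O.
× 0.098 J/(L·cmH2O) → 0.2911 J.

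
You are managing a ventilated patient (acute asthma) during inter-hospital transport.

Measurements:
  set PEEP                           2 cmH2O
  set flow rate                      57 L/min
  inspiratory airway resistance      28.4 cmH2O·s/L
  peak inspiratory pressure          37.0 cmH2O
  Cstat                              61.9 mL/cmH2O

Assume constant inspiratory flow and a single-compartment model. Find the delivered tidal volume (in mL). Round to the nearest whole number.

496

Flow: 57 L/min ÷ 60 = 0.95 L/s.
Equation of motion (constant flow): PIP = Vt/C + R·V̇ + PEEP.
Vt/C = PIP − R·V̇ − PEEP = 37.0 − 26.98 − 2 = 8.02 cmH2O.
Vt = C × 8.02 = 61.9 × 8.02 = 496.44 mL.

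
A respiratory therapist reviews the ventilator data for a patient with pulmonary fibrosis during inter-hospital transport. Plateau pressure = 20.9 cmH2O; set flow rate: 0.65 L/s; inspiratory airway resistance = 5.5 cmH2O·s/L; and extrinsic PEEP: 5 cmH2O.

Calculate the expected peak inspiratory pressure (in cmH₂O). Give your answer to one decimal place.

PIP = Pplat + Raw × flow = 20.9 + 5.5 × 0.65 = 20.9 + 3.575 = 24.475 cmH2O.

24.5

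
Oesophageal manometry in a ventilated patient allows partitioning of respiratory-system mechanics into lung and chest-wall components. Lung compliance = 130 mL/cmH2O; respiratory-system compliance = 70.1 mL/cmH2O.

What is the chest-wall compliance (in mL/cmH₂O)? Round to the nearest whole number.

152

1/Ccw = 1/Crs − 1/CL.
1/Ccw = 1/70.1 − 1/130 = 0.006573.
Ccw = 152.14 mL/cmH2O.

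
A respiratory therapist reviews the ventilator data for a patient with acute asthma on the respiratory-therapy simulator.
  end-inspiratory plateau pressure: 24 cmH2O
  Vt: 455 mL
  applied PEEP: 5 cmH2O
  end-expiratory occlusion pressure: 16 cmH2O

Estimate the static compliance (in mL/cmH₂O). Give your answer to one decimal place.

End-expiratory occlusion gives total PEEP = 16 cmH2O (intrinsic PEEP = 16 − 5 = 11). Use total PEEP for the elastic gradient.
Cstat = Vt / (Pplat − PEEPtotal) = 455 / (24 − 16) = 455 / 8.0 = 56.875 mL/cmH2O.

56.9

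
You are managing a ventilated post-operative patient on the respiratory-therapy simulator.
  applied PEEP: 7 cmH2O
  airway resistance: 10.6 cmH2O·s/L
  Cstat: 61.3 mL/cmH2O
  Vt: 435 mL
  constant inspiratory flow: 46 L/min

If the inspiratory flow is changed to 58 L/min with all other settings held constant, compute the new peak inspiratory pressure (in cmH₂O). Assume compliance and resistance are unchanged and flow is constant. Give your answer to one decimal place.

Flow: 46 L/min ÷ 60 = 0.7667 L/s.
New flow: 58 L/min ÷ 60 = 0.9667 L/s.
PIP = Vt/C + R·V̇ + PEEP (constant-flow equation of motion).
Only the resistive term changes: ΔPIP = R × ΔV̇ = 10.6 × (0.9667 − 0.7667) = 10.6 × 0.2 = 2.12 cmH2O.
Original PIP = 435/61.3 + 10.6×0.7667 + 7 = 22.223 cmH2O; new PIP = 22.223 + (2.12) = 24.343 cmH2O.

24.3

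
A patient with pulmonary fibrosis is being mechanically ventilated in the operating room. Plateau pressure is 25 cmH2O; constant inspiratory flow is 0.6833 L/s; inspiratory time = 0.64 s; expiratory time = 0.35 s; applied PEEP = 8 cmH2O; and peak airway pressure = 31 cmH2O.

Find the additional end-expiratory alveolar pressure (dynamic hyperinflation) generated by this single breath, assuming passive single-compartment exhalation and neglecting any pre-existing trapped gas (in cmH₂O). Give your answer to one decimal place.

Vt = flow × Ti = 0.6833 L/s × 0.64 s × 1000 mL/L = 437.31 mL.
R = (PIP − Pplat)/V̇ = (31 − 25) / 0.6833 = 6.0/0.6833 = 8.781 cmH2O·s/L.
C = Vt/(Pplat − PEEP) = 437.31 / (25 − 8) = 437.31/17.0 = 25.724 mL/cmH2O.
τ = R × C = 8.781 × 0.02572 L/cmH2O = 0.2258 s.
Fraction remaining = e^(−Te/τ) = e^(−0.35/0.2258) = 0.2122; trapped volume = 437.31 × 0.2122 = 92.797 mL.
Additional alveolar pressure from trapping ≈ V_trapped / C = 92.797 / 25.724 = 3.607 cmH2O.

3.6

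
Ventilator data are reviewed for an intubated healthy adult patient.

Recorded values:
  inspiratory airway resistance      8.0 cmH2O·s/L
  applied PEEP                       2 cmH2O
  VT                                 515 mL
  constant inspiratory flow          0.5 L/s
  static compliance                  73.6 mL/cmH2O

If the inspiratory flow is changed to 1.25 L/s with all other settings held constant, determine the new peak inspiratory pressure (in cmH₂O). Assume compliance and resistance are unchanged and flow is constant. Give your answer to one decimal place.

19.0

PIP = Vt/C + R·V̇ + PEEP (constant-flow equation of motion).
Only the resistive term changes: ΔPIP = R × ΔV̇ = 8.0 × (1.25 − 0.5) = 8.0 × 0.75 = 6.0 cmH2O.
Original PIP = 515/73.6 + 8.0×0.5 + 2 = 12.997 cmH2O; new PIP = 12.997 + (6.0) = 18.997 cmH2O.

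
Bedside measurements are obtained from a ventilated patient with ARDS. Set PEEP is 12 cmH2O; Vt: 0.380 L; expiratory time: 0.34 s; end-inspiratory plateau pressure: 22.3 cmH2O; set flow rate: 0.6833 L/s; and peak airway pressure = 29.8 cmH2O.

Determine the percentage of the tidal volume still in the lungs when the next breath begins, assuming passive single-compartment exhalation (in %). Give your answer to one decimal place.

43.2

R = (PIP − Pplat)/V̇ = (29.8 − 22.3) / 0.6833 = 7.5/0.6833 = 10.976 cmH2O·s/L.
C = Vt/(Pplat − PEEP) = 380.0 / (22.3 − 12) = 380.0/10.3 = 36.893 mL/cmH2O.
τ = R × C = 10.976 × 0.03689 L/cmH2O = 0.4049 s.
Fraction remaining at end-expiration = e^(−Te/τ) = e^(−0.34/0.4049) = 0.4318 → 43.18%.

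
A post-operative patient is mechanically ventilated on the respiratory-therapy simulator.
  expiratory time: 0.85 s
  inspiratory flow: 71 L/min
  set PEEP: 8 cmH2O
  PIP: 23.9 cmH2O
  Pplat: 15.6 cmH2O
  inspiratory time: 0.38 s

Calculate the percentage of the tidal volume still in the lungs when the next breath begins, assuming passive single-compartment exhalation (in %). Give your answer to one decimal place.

12.9

Flow: 71 L/min ÷ 60 = 1.1833 L/s.
Vt = flow × Ti = 1.1833 L/s × 0.38 s × 1000 mL/L = 449.65 mL.
R = (PIP − Pplat)/V̇ = (23.9 − 15.6) / 1.1833 = 8.3/1.1833 = 7.014 cmH2O·s/L.
C = Vt/(Pplat − PEEP) = 449.65 / (15.6 − 8) = 449.65/7.6 = 59.164 mL/cmH2O.
τ = R × C = 7.014 × 0.05916 L/cmH2O = 0.4149 s.
Fraction remaining at end-expiration = e^(−Te/τ) = e^(−0.85/0.4149) = 0.1289 → 12.89%.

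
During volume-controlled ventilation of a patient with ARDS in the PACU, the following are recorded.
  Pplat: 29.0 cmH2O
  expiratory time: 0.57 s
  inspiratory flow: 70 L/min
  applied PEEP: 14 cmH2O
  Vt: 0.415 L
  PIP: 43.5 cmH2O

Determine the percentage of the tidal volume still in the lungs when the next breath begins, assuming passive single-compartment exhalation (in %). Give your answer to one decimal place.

19.1

Flow: 70 L/min ÷ 60 = 1.1667 L/s.
R = (PIP − Pplat)/V̇ = (43.5 − 29.0) / 1.1667 = 14.5/1.1667 = 12.428 cmH2O·s/L.
C = Vt/(Pplat − PEEP) = 415.0 / (29.0 − 14) = 415.0/15.0 = 27.667 mL/cmH2O.
τ = R × C = 12.428 × 0.02767 L/cmH2O = 0.3439 s.
Fraction remaining at end-expiration = e^(−Te/τ) = e^(−0.57/0.3439) = 0.1906 → 19.06%.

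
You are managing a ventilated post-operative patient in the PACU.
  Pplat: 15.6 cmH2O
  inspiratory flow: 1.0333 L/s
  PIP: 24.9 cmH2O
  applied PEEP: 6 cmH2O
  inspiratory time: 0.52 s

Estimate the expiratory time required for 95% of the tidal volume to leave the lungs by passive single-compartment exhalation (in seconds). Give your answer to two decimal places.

Vt = flow × Ti = 1.0333 L/s × 0.52 s × 1000 mL/L = 537.32 mL.
R = (PIP − Pplat)/V̇ = (24.9 − 15.6) / 1.0333 = 9.3/1.0333 = 9.0 cmH2O·s/L.
C = Vt/(Pplat − PEEP) = 537.32 / (15.6 − 6) = 537.32/9.6 = 55.971 mL/cmH2O.
τ = R × C = 9.0 × 0.05597 L/cmH2O = 0.5037 s.
t = −τ·ln(1 − 0.95) = −0.5037·ln(0.05) = 1.509 s.

1.51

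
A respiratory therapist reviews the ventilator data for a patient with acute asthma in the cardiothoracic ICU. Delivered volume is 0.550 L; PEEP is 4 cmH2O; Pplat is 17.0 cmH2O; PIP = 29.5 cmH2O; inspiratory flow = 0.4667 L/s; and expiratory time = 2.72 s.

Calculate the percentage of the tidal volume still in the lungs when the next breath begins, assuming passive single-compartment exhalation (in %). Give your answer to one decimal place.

9.1

R = (PIP − Pplat)/V̇ = (29.5 − 17.0) / 0.4667 = 12.5/0.4667 = 26.784 cmH2O·s/L.
C = Vt/(Pplat − PEEP) = 550.0 / (17.0 − 4) = 550.0/13.0 = 42.308 mL/cmH2O.
τ = R × C = 26.784 × 0.04231 L/cmH2O = 1.133 s.
Fraction remaining at end-expiration = e^(−Te/τ) = e^(−2.72/1.133) = 0.09065 → 9.065%.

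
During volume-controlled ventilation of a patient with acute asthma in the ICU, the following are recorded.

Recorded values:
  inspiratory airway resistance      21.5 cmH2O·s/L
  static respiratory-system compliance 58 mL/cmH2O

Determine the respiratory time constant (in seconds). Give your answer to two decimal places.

τ = R × C = 21.5 × 58 mL/cmH2O = 21.5 × 0.058 L/cmH2O = 1.247 s.

1.25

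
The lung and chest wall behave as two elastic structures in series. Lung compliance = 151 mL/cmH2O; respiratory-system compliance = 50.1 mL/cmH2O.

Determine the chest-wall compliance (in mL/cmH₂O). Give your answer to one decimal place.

75.0

1/Ccw = 1/Crs − 1/CL.
1/Ccw = 1/50.1 − 1/151 = 0.01334.
Ccw = 74.963 mL/cmH2O.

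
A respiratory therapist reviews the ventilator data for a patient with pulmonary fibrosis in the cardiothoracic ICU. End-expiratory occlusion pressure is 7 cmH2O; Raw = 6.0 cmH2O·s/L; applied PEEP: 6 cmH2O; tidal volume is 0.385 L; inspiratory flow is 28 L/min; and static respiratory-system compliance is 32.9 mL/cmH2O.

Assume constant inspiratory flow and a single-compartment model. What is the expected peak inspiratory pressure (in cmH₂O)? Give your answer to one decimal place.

Flow: 28 L/min ÷ 60 = 0.4667 L/s.
Total PEEP = 7 cmH2O (set 6 + intrinsic 1); this is the baseline alveolar pressure.
Equation of motion (constant flow): PIP = Vt/C + R·V̇ + PEEP.
PIP = 385/32.9 + 6.0×0.4667 + 7 = 11.702 + 2.8 + 7 = 21.502 cmH2O.

21.5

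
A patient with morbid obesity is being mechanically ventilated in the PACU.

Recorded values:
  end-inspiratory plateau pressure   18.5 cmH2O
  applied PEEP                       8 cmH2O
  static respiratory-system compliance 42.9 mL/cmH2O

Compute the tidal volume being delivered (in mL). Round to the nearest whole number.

Vt = Cstat × (Pplat − PEEP) = 42.9 × (18.5 − 8) = 42.9 × 10.5 = 450.45 mL.

450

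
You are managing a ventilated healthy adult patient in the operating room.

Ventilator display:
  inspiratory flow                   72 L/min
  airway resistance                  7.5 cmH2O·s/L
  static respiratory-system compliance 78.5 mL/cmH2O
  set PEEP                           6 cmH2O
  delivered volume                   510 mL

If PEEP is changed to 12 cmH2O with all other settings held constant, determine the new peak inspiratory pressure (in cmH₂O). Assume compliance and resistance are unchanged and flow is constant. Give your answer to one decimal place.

Flow: 72 L/min ÷ 60 = 1.2 L/s.
PIP = Vt/C + R·V̇ + PEEP (constant-flow equation of motion).
Only the baseline term changes: ΔPIP = ΔPEEP = 12 − 6 = 6.0 cmH2O.
Original PIP = 510/78.5 + 7.5×1.2 + 6 = 21.497 cmH2O; new PIP = 21.497 + (6.0) = 27.497 cmH2O.

27.5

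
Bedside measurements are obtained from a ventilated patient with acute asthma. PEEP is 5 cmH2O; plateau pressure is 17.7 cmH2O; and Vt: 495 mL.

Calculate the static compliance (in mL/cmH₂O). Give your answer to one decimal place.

39.0

Cstat = Vt / (Pplat − PEEP) = 495 / (17.7 − 5) = 495 / 12.7 = 38.976 mL/cmH2O.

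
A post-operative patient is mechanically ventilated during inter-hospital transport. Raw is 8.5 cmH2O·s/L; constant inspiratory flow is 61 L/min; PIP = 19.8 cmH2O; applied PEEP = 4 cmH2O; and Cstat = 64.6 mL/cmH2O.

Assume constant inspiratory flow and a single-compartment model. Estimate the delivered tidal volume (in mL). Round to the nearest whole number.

Flow: 61 L/min ÷ 60 = 1.0167 L/s.
Equation of motion (constant flow): PIP = Vt/C + R·V̇ + PEEP.
Vt/C = PIP − R·V̇ − PEEP = 19.8 − 8.642 − 4 = 7.158 cmH2O.
Vt = C × 7.158 = 64.6 × 7.158 = 462.41 mL.

462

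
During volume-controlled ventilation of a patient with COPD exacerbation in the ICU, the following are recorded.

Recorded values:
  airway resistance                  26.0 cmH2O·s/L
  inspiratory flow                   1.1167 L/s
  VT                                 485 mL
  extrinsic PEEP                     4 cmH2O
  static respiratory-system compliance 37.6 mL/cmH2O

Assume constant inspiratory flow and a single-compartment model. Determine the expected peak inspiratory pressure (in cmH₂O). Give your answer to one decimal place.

Equation of motion (constant flow): PIP = Vt/C + R·V̇ + PEEP.
PIP = 485/37.6 + 26.0×1.1167 + 4 = 12.899 + 29.034 + 4 = 45.933 cmH2O.

45.9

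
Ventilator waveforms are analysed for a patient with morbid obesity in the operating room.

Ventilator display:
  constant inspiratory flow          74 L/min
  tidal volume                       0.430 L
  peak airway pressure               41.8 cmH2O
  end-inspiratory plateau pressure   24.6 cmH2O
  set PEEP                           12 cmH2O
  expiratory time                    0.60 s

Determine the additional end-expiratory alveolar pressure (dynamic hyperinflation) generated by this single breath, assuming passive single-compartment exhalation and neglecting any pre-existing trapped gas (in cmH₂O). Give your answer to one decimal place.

3.6

Flow: 74 L/min ÷ 60 = 1.2333 L/s.
R = (PIP − Pplat)/V̇ = (41.8 − 24.6) / 1.2333 = 17.2/1.2333 = 13.946 cmH2O·s/L.
C = Vt/(Pplat − PEEP) = 430.0 / (24.6 − 12) = 430.0/12.6 = 34.127 mL/cmH2O.
τ = R × C = 13.946 × 0.03413 L/cmH2O = 0.476 s.
Fraction remaining = e^(−Te/τ) = e^(−0.60/0.476) = 0.2835; trapped volume = 430.0 × 0.2835 = 121.91 mL.
Additional alveolar pressure from trapping ≈ V_trapped / C = 121.91 / 34.127 = 3.572 cmH2O.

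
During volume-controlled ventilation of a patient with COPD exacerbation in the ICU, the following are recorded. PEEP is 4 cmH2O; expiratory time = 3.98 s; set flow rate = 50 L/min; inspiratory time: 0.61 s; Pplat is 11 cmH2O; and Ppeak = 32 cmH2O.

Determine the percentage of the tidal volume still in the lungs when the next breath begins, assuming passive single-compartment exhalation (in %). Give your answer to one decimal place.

11.4

Flow: 50 L/min ÷ 60 = 0.8333 L/s.
Vt = flow × Ti = 0.8333 L/s × 0.61 s × 1000 mL/L = 508.31 mL.
R = (PIP − Pplat)/V̇ = (32 − 11) / 0.8333 = 21.0/0.8333 = 25.201 cmH2O·s/L.
C = Vt/(Pplat − PEEP) = 508.31 / (11 − 4) = 508.31/7.0 = 72.616 mL/cmH2O.
τ = R × C = 25.201 × 0.07262 L/cmH2O = 1.83 s.
Fraction remaining at end-expiration = e^(−Te/τ) = e^(−3.98/1.83) = 0.1136 → 11.36%.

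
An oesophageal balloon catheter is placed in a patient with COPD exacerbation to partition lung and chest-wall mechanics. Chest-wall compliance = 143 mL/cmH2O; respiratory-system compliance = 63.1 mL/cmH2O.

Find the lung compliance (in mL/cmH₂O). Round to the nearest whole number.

113

1/CL = 1/Crs − 1/Ccw.
1/CL = 1/63.1 − 1/143 = 0.008855.
CL = 112.93 mL/cmH2O.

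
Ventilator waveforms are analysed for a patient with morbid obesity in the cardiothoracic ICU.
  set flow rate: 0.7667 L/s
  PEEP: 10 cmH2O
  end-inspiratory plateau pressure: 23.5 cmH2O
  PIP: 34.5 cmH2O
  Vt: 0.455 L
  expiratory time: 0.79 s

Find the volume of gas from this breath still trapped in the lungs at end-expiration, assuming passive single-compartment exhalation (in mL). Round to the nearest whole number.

R = (PIP − Pplat)/V̇ = (34.5 − 23.5) / 0.7667 = 11.0/0.7667 = 14.347 cmH2O·s/L.
C = Vt/(Pplat − PEEP) = 455.0 / (23.5 − 10) = 455.0/13.5 = 33.704 mL/cmH2O.
τ = R × C = 14.347 × 0.0337 L/cmH2O = 0.4835 s.
Fraction remaining = e^(−Te/τ) = e^(−0.79/0.4835) = 0.1952.
Trapped volume = 455.0 × 0.1952 = 88.816 mL.

89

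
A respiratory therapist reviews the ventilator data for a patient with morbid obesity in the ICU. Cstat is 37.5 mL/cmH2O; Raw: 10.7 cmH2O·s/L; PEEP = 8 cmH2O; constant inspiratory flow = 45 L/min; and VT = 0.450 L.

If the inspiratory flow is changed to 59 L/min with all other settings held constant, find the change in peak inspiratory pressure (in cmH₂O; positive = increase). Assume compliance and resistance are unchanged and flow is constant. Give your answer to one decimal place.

2.5

Flow: 45 L/min ÷ 60 = 0.75 L/s.
New flow: 59 L/min ÷ 60 = 0.9833 L/s.
PIP = Vt/C + R·V̇ + PEEP (constant-flow equation of motion).
Only the resistive term changes: ΔPIP = R × ΔV̇ = 10.7 × (0.9833 − 0.75) = 10.7 × 0.2333 = 2.496 cmH2O.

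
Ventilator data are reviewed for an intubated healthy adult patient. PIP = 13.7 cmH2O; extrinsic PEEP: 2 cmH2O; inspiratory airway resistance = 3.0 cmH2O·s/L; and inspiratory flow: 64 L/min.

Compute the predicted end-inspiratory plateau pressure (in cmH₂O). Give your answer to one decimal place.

10.5

Flow: 64 L/min ÷ 60 = 1.0667 L/s.
Pplat = PIP − Raw × flow = 13.7 − 3.0 × 1.0667 = 13.7 − 3.2 = 10.5 cmH2O.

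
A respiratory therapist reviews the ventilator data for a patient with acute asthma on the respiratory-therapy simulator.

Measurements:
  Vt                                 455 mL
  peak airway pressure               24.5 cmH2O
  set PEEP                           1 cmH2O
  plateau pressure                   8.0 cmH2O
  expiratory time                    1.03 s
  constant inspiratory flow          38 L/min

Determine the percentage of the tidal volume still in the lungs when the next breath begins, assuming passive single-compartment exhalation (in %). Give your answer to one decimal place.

Flow: 38 L/min ÷ 60 = 0.6333 L/s.
R = (PIP − Pplat)/V̇ = (24.5 − 8.0) / 0.6333 = 16.5/0.6333 = 26.054 cmH2O·s/L.
C = Vt/(Pplat − PEEP) = 455.0 / (8.0 − 1) = 455.0/7.0 = 65.0 mL/cmH2O.
τ = R × C = 26.054 × 0.065 L/cmH2O = 1.694 s.
Fraction remaining at end-expiration = e^(−Te/τ) = e^(−1.03/1.694) = 0.5444 → 54.44%.

54.4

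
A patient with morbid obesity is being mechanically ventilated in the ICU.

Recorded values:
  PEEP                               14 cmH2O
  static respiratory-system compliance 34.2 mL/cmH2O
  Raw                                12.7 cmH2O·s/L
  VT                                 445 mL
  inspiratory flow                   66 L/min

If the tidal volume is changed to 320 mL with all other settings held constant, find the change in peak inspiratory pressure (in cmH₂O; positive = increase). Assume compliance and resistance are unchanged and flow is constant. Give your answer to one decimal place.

PIP = Vt/C + R·V̇ + PEEP (constant-flow equation of motion).
Only the elastic term changes: ΔPIP = ΔVt / C = (320 − 445) / 34.2 = -3.655 cmH2O.

-3.7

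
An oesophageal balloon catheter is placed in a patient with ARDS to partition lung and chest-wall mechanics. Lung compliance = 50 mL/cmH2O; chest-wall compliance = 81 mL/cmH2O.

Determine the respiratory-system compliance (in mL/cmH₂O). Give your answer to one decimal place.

30.9

Lung and chest wall are elastances in series: 1/Crs = 1/CL + 1/Ccw.
1/Crs = 1/50 + 1/81 = 0.03235.
Crs = 30.912 mL/cmH2O.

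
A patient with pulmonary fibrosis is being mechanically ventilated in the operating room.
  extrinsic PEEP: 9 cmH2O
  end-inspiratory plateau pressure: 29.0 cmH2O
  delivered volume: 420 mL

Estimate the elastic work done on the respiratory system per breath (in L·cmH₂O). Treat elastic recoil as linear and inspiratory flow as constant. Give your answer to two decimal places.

4.20

Elastic work ≈ ½ × (Pplat − PEEP) × Vt = 0.5 × (29.0 − 9) × 0.420 L = 0.5 × 20.0 × 0.420 = 4.2 L·cmH2O.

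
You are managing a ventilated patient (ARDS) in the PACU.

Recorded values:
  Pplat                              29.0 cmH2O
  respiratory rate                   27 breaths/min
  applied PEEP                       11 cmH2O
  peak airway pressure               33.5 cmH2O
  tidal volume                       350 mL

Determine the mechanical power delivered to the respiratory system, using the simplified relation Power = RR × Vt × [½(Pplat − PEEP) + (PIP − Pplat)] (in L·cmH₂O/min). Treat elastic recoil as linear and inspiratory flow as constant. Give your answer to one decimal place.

127.6

Per-breath work = Vt × [½(Pplat−PEEP) + (PIP−Pplat)] = 0.350 × [0.5×18.0 + 4.5] = 0.350 × 13.5 = 4.725 L·cmH2O.
Power = 27 × 4.725 = 127.58 L·cmH2O/min.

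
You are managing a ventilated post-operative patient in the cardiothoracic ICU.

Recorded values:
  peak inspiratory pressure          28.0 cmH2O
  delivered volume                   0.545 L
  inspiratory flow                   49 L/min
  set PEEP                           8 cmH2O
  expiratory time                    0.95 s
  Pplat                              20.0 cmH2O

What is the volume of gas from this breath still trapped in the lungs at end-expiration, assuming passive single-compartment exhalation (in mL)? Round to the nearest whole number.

Flow: 49 L/min ÷ 60 = 0.8167 L/s.
R = (PIP − Pplat)/V̇ = (28.0 − 20.0) / 0.8167 = 8.0/0.8167 = 9.796 cmH2O·s/L.
C = Vt/(Pplat − PEEP) = 545.0 / (20.0 − 8) = 545.0/12.0 = 45.417 mL/cmH2O.
τ = R × C = 9.796 × 0.04542 L/cmH2O = 0.4449 s.
Fraction remaining = e^(−Te/τ) = e^(−0.95/0.4449) = 0.1182.
Trapped volume = 545.0 × 0.1182 = 64.419 mL.

64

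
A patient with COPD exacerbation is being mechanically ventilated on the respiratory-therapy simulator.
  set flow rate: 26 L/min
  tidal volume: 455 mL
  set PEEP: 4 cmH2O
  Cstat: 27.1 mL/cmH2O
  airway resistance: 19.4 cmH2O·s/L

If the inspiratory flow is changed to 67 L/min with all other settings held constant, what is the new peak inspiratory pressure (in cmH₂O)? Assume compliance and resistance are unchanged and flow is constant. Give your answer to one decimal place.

42.5

Flow: 26 L/min ÷ 60 = 0.4333 L/s.
New flow: 67 L/min ÷ 60 = 1.1167 L/s.
PIP = Vt/C + R·V̇ + PEEP (constant-flow equation of motion).
Only the resistive term changes: ΔPIP = R × ΔV̇ = 19.4 × (1.1167 − 0.4333) = 19.4 × 0.6834 = 13.258 cmH2O.
Original PIP = 455/27.1 + 19.4×0.4333 + 4 = 29.196 cmH2O; new PIP = 29.196 + (13.258) = 42.454 cmH2O.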